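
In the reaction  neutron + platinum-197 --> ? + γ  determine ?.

Pt-198

Conserve mass number: 1 + 197 = A + 0, so A = 198.
Conserve atomic number: 0 + 78 = Z + 0, so Z = 78.
Z = 78 is platinum, so the species is platinum-198.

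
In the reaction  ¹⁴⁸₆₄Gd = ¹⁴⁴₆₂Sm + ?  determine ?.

Conserve mass number: 148 = 144 + A, so A = 4.
Conserve atomic number: 64 = 62 + Z, so Z = 2.
A = 4 and Z = 2 is ⁴₂He — an alpha particle.

alpha particle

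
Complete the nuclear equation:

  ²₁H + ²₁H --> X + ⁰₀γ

He-4

Conserve mass number: 2 + 2 = A + 0, so A = 4.
Conserve atomic number: 1 + 1 = Z + 0, so Z = 2.
A = 4 and Z = 2 is ⁴₂He — an alpha particle.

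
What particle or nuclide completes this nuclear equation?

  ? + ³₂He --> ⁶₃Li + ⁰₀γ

triton

Conserve mass number: A + 3 = 6 + 0, so A = 3.
Conserve atomic number: Z + 2 = 3 + 0, so Z = 1.
A = 3 and Z = 1 is ³₁H — a triton.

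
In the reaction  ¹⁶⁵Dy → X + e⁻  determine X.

Conserve mass number: 165 = A + 0, so A = 165.
Conserve atomic number: 66 = Z − 1, so Z = 67.
Z = 67 is holmium, so the species is ¹⁶⁵Ho.

Ho-165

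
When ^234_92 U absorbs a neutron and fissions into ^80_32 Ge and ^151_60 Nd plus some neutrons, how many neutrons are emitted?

Conserve mass number: 235 = 80 + 151 + k, so k = 235 − 231 = 4.
Check atomic number: 92 = 32 + 60 + 0 = 92. ✓

4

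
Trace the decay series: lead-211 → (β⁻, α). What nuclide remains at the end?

Start: (A, Z) = (211, 82).
After β⁻: (211, 83).
After α: (207, 81).
Z = 81 is thallium.

Tl-207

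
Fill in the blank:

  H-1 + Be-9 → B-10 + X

gamma ray

Conserve mass number: 1 + 9 = 10 + A, so A = 0.
Conserve atomic number: 1 + 4 = 5 + Z, so Z = 0.
A = 0 and Z = 0 is γ — a gamma ray.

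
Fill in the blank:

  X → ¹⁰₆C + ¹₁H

Conserve mass number: A = 10 + 1, so A = 11.
Conserve atomic number: Z = 6 + 1, so Z = 7.
Z = 7 is nitrogen, so the species is ¹¹₇N.

N-11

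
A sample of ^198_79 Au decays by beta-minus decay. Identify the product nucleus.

Hg-198

Beta-minus decay: mass number changes by +0, atomic number by +1.
A: 198 = 198; Z: 79 + 1 = 80.
Z = 80 is mercury, so the daughter is ^198_80 Hg.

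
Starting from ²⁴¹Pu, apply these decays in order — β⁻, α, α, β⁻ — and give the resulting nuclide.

Start: (A, Z) = (241, 94).
After β⁻: (241, 95).
After α: (237, 93).
After α: (233, 91).
After β⁻: (233, 92).
Z = 92 is uranium.

U-233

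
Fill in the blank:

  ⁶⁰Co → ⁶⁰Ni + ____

Conserve mass number: 60 = 60 + A, so A = 0.
Conserve atomic number: 27 = 28 + Z, so Z = -1.
A = 0 and Z = -1 is e⁻ — a beta-minus particle.

beta-minus particle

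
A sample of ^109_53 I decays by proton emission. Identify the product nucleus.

Proton emission: mass number changes by -1, atomic number by -1.
A: 109 − 1 = 108; Z: 53 − 1 = 52.
Z = 52 is tellurium, so the daughter is ^108_52 Te.

Te-108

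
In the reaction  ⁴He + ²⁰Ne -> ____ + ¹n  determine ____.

Conserve mass number: 4 + 20 = A + 1, so A = 23.
Conserve atomic number: 2 + 10 = Z + 0, so Z = 12.
Z = 12 is magnesium, so the species is ²³Mg.

Mg-23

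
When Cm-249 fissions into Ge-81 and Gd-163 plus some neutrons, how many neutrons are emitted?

Conserve mass number: 249 = 81 + 163 + k, so k = 249 − 244 = 5.
Check atomic number: 96 = 32 + 64 + 0 = 96. ✓

5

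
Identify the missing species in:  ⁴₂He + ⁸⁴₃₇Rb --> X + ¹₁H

Conserve mass number: 4 + 84 = A + 1, so A = 87.
Conserve atomic number: 2 + 37 = Z + 1, so Z = 38.
Z = 38 is strontium, so the species is ⁸⁷₃₈Sr.

Sr-87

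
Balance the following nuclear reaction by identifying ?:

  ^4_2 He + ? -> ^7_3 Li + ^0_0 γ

Conserve mass number: 4 + A = 7 + 0, so A = 3.
Conserve atomic number: 2 + Z = 3 + 0, so Z = 1.
A = 3 and Z = 1 is ^3_1 H — a triton.

triton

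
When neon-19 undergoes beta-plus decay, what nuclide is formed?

F-19

Beta-plus decay: mass number changes by +0, atomic number by -1.
A: 19 = 19; Z: 10 − 1 = 9.
Z = 9 is fluorine, so the daughter is fluorine-19.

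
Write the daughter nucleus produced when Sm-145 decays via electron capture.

Electron capture: mass number changes by +0, atomic number by -1.
A: 145 = 145; Z: 62 − 1 = 61.
Z = 61 is promethium, so the daughter is Pm-145.

Pm-145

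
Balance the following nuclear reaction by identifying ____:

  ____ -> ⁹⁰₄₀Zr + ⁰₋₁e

Y-90

Conserve mass number: A = 90 + 0, so A = 90.
Conserve atomic number: Z = 40 − 1, so Z = 39.
Z = 39 is yttrium, so the species is ⁹⁰₃₉Y.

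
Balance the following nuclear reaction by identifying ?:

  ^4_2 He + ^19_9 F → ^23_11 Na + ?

gamma ray

Conserve mass number: 4 + 19 = 23 + A, so A = 0.
Conserve atomic number: 2 + 9 = 11 + Z, so Z = 0.
A = 0 and Z = 0 is ^0_0 γ — a gamma ray.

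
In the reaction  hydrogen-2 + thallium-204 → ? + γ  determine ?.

Conserve mass number: 2 + 204 = A + 0, so A = 206.
Conserve atomic number: 1 + 81 = Z + 0, so Z = 82.
Z = 82 is lead, so the species is lead-206.

Pb-206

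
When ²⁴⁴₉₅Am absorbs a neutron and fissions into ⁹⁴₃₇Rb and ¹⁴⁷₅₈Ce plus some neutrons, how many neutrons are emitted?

4

Conserve mass number: 245 = 94 + 147 + k, so k = 245 − 241 = 4.
Check atomic number: 95 = 37 + 58 + 0 = 95. ✓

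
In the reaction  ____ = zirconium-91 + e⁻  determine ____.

Conserve mass number: A = 91 + 0, so A = 91.
Conserve atomic number: Z = 40 − 1, so Z = 39.
Z = 39 is yttrium, so the species is yttrium-91.

Y-91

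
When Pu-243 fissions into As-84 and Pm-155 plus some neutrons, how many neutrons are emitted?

Conserve mass number: 243 = 84 + 155 + k, so k = 243 − 239 = 4.
Check atomic number: 94 = 33 + 61 + 0 = 94. ✓

4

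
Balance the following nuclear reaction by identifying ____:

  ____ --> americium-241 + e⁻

Conserve mass number: A = 241 + 0, so A = 241.
Conserve atomic number: Z = 95 − 1, so Z = 94.
Z = 94 is plutonium, so the species is plutonium-241.

Pu-241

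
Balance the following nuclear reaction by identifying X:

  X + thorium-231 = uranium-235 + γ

alpha particle

Conserve mass number: A + 231 = 235 + 0, so A = 4.
Conserve atomic number: Z + 90 = 92 + 0, so Z = 2.
A = 4 and Z = 2 is helium-4 — an alpha particle.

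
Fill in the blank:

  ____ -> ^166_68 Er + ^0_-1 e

Ho-166

Conserve mass number: A = 166 + 0, so A = 166.
Conserve atomic number: Z = 68 − 1, so Z = 67.
Z = 67 is holmium, so the species is ^166_67 Ho.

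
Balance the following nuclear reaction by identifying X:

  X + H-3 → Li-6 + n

Conserve mass number: A + 3 = 6 + 1, so A = 4.
Conserve atomic number: Z + 1 = 3 + 0, so Z = 2.
A = 4 and Z = 2 is He-4 — an alpha particle.

alpha particle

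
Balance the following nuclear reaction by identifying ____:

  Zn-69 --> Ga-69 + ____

Conserve mass number: 69 = 69 + A, so A = 0.
Conserve atomic number: 30 = 31 + Z, so Z = -1.
A = 0 and Z = -1 is e⁻ — a beta-minus particle.

beta-minus particle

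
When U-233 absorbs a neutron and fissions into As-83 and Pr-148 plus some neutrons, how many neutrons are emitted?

Conserve mass number: 234 = 83 + 148 + k, so k = 234 − 231 = 3.
Check atomic number: 92 = 33 + 59 + 0 = 92. ✓

3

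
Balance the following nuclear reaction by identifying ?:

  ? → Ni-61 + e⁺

Conserve mass number: A = 61 + 0, so A = 61.
Conserve atomic number: Z = 28 + 1, so Z = 29.
Z = 29 is copper, so the species is Cu-61.

Cu-61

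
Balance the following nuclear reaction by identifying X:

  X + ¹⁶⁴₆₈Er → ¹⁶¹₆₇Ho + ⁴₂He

proton

Conserve mass number: A + 164 = 161 + 4, so A = 1.
Conserve atomic number: Z + 68 = 67 + 2, so Z = 1.
A = 1 and Z = 1 is ¹₁H — a proton.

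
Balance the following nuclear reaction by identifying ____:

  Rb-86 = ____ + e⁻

Conserve mass number: 86 = A + 0, so A = 86.
Conserve atomic number: 37 = Z − 1, so Z = 38.
Z = 38 is strontium, so the species is Sr-86.

Sr-86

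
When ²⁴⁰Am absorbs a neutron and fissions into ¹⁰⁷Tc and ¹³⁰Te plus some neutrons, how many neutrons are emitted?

Conserve mass number: 241 = 107 + 130 + k, so k = 241 − 237 = 4.
Check atomic number: 95 = 43 + 52 + 0 = 95. ✓

4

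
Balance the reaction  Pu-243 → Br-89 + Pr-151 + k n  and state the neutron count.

3

Conserve mass number: 243 = 89 + 151 + k, so k = 243 − 240 = 3.
Check atomic number: 94 = 35 + 59 + 0 = 94. ✓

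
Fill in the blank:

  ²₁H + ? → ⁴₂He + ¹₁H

He-3

Conserve mass number: 2 + A = 4 + 1, so A = 3.
Conserve atomic number: 1 + Z = 2 + 1, so Z = 2.
Z = 2 is helium, so the species is ³₂He.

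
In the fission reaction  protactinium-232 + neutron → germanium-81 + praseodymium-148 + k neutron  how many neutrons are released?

Conserve mass number: 233 = 81 + 148 + k, so k = 233 − 229 = 4.
Check atomic number: 91 = 32 + 59 + 0 = 91. ✓

4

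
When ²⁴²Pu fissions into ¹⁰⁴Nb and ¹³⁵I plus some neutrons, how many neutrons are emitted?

Conserve mass number: 242 = 104 + 135 + k, so k = 242 − 239 = 3.
Check atomic number: 94 = 41 + 53 + 0 = 94. ✓

3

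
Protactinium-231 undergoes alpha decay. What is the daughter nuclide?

Alpha decay: mass number changes by -4, atomic number by -2.
A: 231 − 4 = 227; Z: 91 − 2 = 89.
Z = 89 is actinium, so the daughter is actinium-227.

Ac-227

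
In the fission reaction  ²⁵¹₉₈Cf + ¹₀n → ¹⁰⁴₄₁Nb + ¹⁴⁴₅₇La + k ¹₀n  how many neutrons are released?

4

Conserve mass number: 252 = 104 + 144 + k, so k = 252 − 248 = 4.
Check atomic number: 98 = 41 + 57 + 0 = 98. ✓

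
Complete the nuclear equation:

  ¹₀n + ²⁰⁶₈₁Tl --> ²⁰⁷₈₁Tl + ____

gamma ray

Conserve mass number: 1 + 206 = 207 + A, so A = 0.
Conserve atomic number: 0 + 81 = 81 + Z, so Z = 0.
A = 0 and Z = 0 is ⁰₀γ — a gamma ray.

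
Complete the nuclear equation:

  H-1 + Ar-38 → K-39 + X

gamma ray

Conserve mass number: 1 + 38 = 39 + A, so A = 0.
Conserve atomic number: 1 + 18 = 19 + Z, so Z = 0.
A = 0 and Z = 0 is γ — a gamma ray.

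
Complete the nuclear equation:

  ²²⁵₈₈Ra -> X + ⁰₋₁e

Ac-225

Conserve mass number: 225 = A + 0, so A = 225.
Conserve atomic number: 88 = Z − 1, so Z = 89.
Z = 89 is actinium, so the species is ²²⁵₈₉Ac.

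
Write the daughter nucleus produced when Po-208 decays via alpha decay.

Pb-204

Alpha decay: mass number changes by -4, atomic number by -2.
A: 208 − 4 = 204; Z: 84 − 2 = 82.
Z = 82 is lead, so the daughter is Pb-204.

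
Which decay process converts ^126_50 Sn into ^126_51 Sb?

beta-minus decay

ΔA = 126 − 126 = 0; ΔZ = 51 − 50 = +1.
A is unchanged and Z rises by 1 — a neutron has become a proton (β⁻ decay).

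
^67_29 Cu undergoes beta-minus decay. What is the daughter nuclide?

Beta-minus decay: mass number changes by +0, atomic number by +1.
A: 67 = 67; Z: 29 + 1 = 30.
Z = 30 is zinc, so the daughter is ^67_30 Zn.

Zn-67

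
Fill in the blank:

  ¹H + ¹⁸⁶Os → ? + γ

Conserve mass number: 1 + 186 = A + 0, so A = 187.
Conserve atomic number: 1 + 76 = Z + 0, so Z = 77.
Z = 77 is iridium, so the species is ¹⁸⁷Ir.

Ir-187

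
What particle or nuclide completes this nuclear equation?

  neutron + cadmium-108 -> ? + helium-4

Conserve mass number: 1 + 108 = A + 4, so A = 105.
Conserve atomic number: 0 + 48 = Z + 2, so Z = 46.
Z = 46 is palladium, so the species is palladium-105.

Pd-105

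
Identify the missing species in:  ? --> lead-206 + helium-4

Po-210

Conserve mass number: A = 206 + 4, so A = 210.
Conserve atomic number: Z = 82 + 2, so Z = 84.
Z = 84 is polonium, so the species is polonium-210.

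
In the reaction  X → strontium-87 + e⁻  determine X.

Rb-87

Conserve mass number: A = 87 + 0, so A = 87.
Conserve atomic number: Z = 38 − 1, so Z = 37.
Z = 37 is rubidium, so the species is rubidium-87.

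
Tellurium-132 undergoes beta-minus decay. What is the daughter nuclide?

Beta-minus decay: mass number changes by +0, atomic number by +1.
A: 132 = 132; Z: 52 + 1 = 53.
Z = 53 is iodine, so the daughter is iodine-132.

I-132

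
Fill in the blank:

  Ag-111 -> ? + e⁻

Conserve mass number: 111 = A + 0, so A = 111.
Conserve atomic number: 47 = Z − 1, so Z = 48.
Z = 48 is cadmium, so the species is Cd-111.

Cd-111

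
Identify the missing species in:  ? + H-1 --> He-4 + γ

triton

Conserve mass number: A + 1 = 4 + 0, so A = 3.
Conserve atomic number: Z + 1 = 2 + 0, so Z = 1.
A = 3 and Z = 1 is H-3 — a triton.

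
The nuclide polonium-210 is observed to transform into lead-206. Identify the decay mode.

alpha decay

ΔA = 206 − 210 = -4; ΔZ = 82 − 84 = -2.
A drops by 4 and Z drops by 2 — the signature of alpha emission.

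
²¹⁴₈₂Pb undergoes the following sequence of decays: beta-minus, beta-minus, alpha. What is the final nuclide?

Start: (A, Z) = (214, 82).
After β⁻: (214, 83).
After β⁻: (214, 84).
After α: (210, 82).
Z = 82 is lead.

Pb-210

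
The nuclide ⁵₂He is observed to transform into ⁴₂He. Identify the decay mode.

ΔA = 4 − 5 = -1; ΔZ = 2 − 2 = +0.
A drops by 1 with Z unchanged — a neutron was emitted.

neutron emission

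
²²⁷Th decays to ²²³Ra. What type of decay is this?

alpha decay

ΔA = 223 − 227 = -4; ΔZ = 88 − 90 = -2.
A drops by 4 and Z drops by 2 — the signature of alpha emission.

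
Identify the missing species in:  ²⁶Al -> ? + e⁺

Conserve mass number: 26 = A + 0, so A = 26.
Conserve atomic number: 13 = Z + 1, so Z = 12.
Z = 12 is magnesium, so the species is ²⁶Mg.

Mg-26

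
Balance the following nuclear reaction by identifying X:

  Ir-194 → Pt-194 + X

Conserve mass number: 194 = 194 + A, so A = 0.
Conserve atomic number: 77 = 78 + Z, so Z = -1.
A = 0 and Z = -1 is e⁻ — a beta-minus particle.

beta-minus particle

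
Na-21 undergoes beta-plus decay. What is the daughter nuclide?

Beta-plus decay: mass number changes by +0, atomic number by -1.
A: 21 = 21; Z: 11 − 1 = 10.
Z = 10 is neon, so the daughter is Ne-21.

Ne-21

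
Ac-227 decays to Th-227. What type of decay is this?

ΔA = 227 − 227 = 0; ΔZ = 90 − 89 = +1.
A is unchanged and Z rises by 1 — a neutron has become a proton (β⁻ decay).

beta-minus decay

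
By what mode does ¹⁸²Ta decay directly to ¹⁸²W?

beta-minus decay

ΔA = 182 − 182 = 0; ΔZ = 74 − 73 = +1.
A is unchanged and Z rises by 1 — a neutron has become a proton (β⁻ decay).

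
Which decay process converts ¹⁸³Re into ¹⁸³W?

ΔA = 183 − 183 = 0; ΔZ = 74 − 75 = -1.
A is unchanged and Z drops by 1 — a proton has become a neutron (β⁺ emission or electron capture).

beta-plus decay or electron capture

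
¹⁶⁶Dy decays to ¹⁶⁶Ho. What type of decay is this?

ΔA = 166 − 166 = 0; ΔZ = 67 − 66 = +1.
A is unchanged and Z rises by 1 — a neutron has become a proton (β⁻ decay).

beta-minus decay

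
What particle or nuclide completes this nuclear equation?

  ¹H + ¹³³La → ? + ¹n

Conserve mass number: 1 + 133 = A + 1, so A = 133.
Conserve atomic number: 1 + 57 = Z + 0, so Z = 58.
Z = 58 is cerium, so the species is ¹³³Ce.

Ce-133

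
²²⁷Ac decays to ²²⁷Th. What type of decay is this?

beta-minus decay

ΔA = 227 − 227 = 0; ΔZ = 90 − 89 = +1.
A is unchanged and Z rises by 1 — a neutron has become a proton (β⁻ decay).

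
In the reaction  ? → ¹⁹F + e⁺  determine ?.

Ne-19

Conserve mass number: A = 19 + 0, so A = 19.
Conserve atomic number: Z = 9 + 1, so Z = 10.
Z = 10 is neon, so the species is ¹⁹Ne.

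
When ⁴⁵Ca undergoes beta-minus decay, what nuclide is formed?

Sc-45

Beta-minus decay: mass number changes by +0, atomic number by +1.
A: 45 = 45; Z: 20 + 1 = 21.
Z = 21 is scandium, so the daughter is ⁴⁵Sc.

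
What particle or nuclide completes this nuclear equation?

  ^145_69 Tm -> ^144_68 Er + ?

Conserve mass number: 145 = 144 + A, so A = 1.
Conserve atomic number: 69 = 68 + Z, so Z = 1.
A = 1 and Z = 1 is ^1_1 H — a proton.

proton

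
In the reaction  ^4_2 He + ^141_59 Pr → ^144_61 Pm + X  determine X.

neutron

Conserve mass number: 4 + 141 = 144 + A, so A = 1.
Conserve atomic number: 2 + 59 = 61 + Z, so Z = 0.
A = 1 and Z = 0 is ^1_0 n — a neutron.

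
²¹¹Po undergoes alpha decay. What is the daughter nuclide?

Pb-207

Alpha decay: mass number changes by -4, atomic number by -2.
A: 211 − 4 = 207; Z: 84 − 2 = 82.
Z = 82 is lead, so the daughter is ²⁰⁷Pb.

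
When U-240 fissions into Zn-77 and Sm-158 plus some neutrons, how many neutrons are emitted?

5

Conserve mass number: 240 = 77 + 158 + k, so k = 240 − 235 = 5.
Check atomic number: 92 = 30 + 62 + 0 = 92. ✓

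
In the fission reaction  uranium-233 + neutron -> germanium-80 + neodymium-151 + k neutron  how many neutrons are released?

Conserve mass number: 234 = 80 + 151 + k, so k = 234 − 231 = 3.
Check atomic number: 92 = 32 + 60 + 0 = 92. ✓

3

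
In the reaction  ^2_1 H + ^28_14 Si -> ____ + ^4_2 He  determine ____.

Al-26

Conserve mass number: 2 + 28 = A + 4, so A = 26.
Conserve atomic number: 1 + 14 = Z + 2, so Z = 13.
Z = 13 is aluminium, so the species is ^26_13 Al.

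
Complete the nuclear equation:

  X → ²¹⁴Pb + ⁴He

Conserve mass number: A = 214 + 4, so A = 218.
Conserve atomic number: Z = 82 + 2, so Z = 84.
Z = 84 is polonium, so the species is ²¹⁸Po.

Po-218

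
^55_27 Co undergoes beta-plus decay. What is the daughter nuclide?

Beta-plus decay: mass number changes by +0, atomic number by -1.
A: 55 = 55; Z: 27 − 1 = 26.
Z = 26 is iron, so the daughter is ^55_26 Fe.

Fe-55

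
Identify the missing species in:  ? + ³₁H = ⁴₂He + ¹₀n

deuteron

Conserve mass number: A + 3 = 4 + 1, so A = 2.
Conserve atomic number: Z + 1 = 2 + 0, so Z = 1.
A = 2 and Z = 1 is ²₁H — a deuteron.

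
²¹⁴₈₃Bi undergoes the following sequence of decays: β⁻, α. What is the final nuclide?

Pb-210

Start: (A, Z) = (214, 83).
After β⁻: (214, 84).
After α: (210, 82).
Z = 82 is lead.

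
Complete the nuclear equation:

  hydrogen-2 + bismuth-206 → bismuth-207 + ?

proton

Conserve mass number: 2 + 206 = 207 + A, so A = 1.
Conserve atomic number: 1 + 83 = 83 + Z, so Z = 1.
A = 1 and Z = 1 is hydrogen-1 — a proton.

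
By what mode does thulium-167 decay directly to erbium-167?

beta-plus decay or electron capture

ΔA = 167 − 167 = 0; ΔZ = 68 − 69 = -1.
A is unchanged and Z drops by 1 — a proton has become a neutron (β⁺ emission or electron capture).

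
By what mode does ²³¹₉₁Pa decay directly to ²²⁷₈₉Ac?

alpha decay

ΔA = 227 − 231 = -4; ΔZ = 89 − 91 = -2.
A drops by 4 and Z drops by 2 — the signature of alpha emission.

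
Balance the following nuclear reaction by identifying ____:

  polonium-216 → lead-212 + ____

Conserve mass number: 216 = 212 + A, so A = 4.
Conserve atomic number: 84 = 82 + Z, so Z = 2.
A = 4 and Z = 2 is helium-4 — an alpha particle.

alpha particle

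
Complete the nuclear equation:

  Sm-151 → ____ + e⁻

Conserve mass number: 151 = A + 0, so A = 151.
Conserve atomic number: 62 = Z − 1, so Z = 63.
Z = 63 is europium, so the species is Eu-151.

Eu-151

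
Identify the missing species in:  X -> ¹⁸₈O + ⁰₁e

Conserve mass number: A = 18 + 0, so A = 18.
Conserve atomic number: Z = 8 + 1, so Z = 9.
Z = 9 is fluorine, so the species is ¹⁸₉F.

F-18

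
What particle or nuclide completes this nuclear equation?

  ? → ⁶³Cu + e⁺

Conserve mass number: A = 63 + 0, so A = 63.
Conserve atomic number: Z = 29 + 1, so Z = 30.
Z = 30 is zinc, so the species is ⁶³Zn.

Zn-63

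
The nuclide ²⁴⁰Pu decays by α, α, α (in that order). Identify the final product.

Ra-228

Start: (A, Z) = (240, 94).
After α: (236, 92).
After α: (232, 90).
After α: (228, 88).
Z = 88 is radium.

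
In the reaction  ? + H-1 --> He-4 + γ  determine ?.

triton

Conserve mass number: A + 1 = 4 + 0, so A = 3.
Conserve atomic number: Z + 1 = 2 + 0, so Z = 1.
A = 3 and Z = 1 is H-3 — a triton.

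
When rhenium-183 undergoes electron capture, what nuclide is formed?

W-183

Electron capture: mass number changes by +0, atomic number by -1.
A: 183 = 183; Z: 75 − 1 = 74.
Z = 74 is tungsten, so the daughter is tungsten-183.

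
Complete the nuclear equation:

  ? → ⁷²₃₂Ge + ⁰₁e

As-72

Conserve mass number: A = 72 + 0, so A = 72.
Conserve atomic number: Z = 32 + 1, so Z = 33.
Z = 33 is arsenic, so the species is ⁷²₃₃As.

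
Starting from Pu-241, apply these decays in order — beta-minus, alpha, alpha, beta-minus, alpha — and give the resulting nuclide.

Th-229

Start: (A, Z) = (241, 94).
After β⁻: (241, 95).
After α: (237, 93).
After α: (233, 91).
After β⁻: (233, 92).
After α: (229, 90).
Z = 90 is thorium.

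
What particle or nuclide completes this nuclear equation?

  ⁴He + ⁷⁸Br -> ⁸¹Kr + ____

Conserve mass number: 4 + 78 = 81 + A, so A = 1.
Conserve atomic number: 2 + 35 = 36 + Z, so Z = 1.
A = 1 and Z = 1 is ¹H — a proton.

proton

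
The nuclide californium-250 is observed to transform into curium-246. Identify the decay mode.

ΔA = 246 − 250 = -4; ΔZ = 96 − 98 = -2.
A drops by 4 and Z drops by 2 — the signature of alpha emission.

alpha decay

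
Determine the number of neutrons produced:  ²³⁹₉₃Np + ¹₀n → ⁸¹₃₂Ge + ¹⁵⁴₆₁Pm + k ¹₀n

5

Conserve mass number: 240 = 81 + 154 + k, so k = 240 − 235 = 5.
Check atomic number: 93 = 32 + 61 + 0 = 93. ✓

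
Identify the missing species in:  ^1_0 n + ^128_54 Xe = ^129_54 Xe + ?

Conserve mass number: 1 + 128 = 129 + A, so A = 0.
Conserve atomic number: 0 + 54 = 54 + Z, so Z = 0.
A = 0 and Z = 0 is ^0_0 γ — a gamma ray.

gamma ray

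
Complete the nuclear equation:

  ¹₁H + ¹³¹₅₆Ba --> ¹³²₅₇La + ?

gamma ray

Conserve mass number: 1 + 131 = 132 + A, so A = 0.
Conserve atomic number: 1 + 56 = 57 + Z, so Z = 0.
A = 0 and Z = 0 is ⁰₀γ — a gamma ray.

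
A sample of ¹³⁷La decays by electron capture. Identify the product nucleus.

Ba-137

Electron capture: mass number changes by +0, atomic number by -1.
A: 137 = 137; Z: 57 − 1 = 56.
Z = 56 is barium, so the daughter is ¹³⁷Ba.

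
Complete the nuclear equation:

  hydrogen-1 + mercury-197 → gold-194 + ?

alpha particle

Conserve mass number: 1 + 197 = 194 + A, so A = 4.
Conserve atomic number: 1 + 80 = 79 + Z, so Z = 2.
A = 4 and Z = 2 is helium-4 — an alpha particle.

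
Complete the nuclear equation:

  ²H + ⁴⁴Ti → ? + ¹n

V-45

Conserve mass number: 2 + 44 = A + 1, so A = 45.
Conserve atomic number: 1 + 22 = Z + 0, so Z = 23.
Z = 23 is vanadium, so the species is ⁴⁵V.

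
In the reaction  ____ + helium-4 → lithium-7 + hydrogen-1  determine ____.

alpha particle

Conserve mass number: A + 4 = 7 + 1, so A = 4.
Conserve atomic number: Z + 2 = 3 + 1, so Z = 2.
A = 4 and Z = 2 is helium-4 — an alpha particle.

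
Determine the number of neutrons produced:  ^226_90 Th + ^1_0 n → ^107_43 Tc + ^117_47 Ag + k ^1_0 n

3

Conserve mass number: 227 = 107 + 117 + k, so k = 227 − 224 = 3.
Check atomic number: 90 = 43 + 47 + 0 = 90. ✓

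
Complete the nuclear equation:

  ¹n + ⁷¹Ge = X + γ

Conserve mass number: 1 + 71 = A + 0, so A = 72.
Conserve atomic number: 0 + 32 = Z + 0, so Z = 32.
Z = 32 is germanium, so the species is ⁷²Ge.

Ge-72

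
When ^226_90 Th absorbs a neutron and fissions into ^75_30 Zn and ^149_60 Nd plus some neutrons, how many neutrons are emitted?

3

Conserve mass number: 227 = 75 + 149 + k, so k = 227 − 224 = 3.
Check atomic number: 90 = 30 + 60 + 0 = 90. ✓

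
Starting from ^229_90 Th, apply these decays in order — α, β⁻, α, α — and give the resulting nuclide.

At-217

Start: (A, Z) = (229, 90).
After α: (225, 88).
After β⁻: (225, 89).
After α: (221, 87).
After α: (217, 85).
Z = 85 is astatine.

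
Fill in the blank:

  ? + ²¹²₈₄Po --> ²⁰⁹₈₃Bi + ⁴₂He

proton

Conserve mass number: A + 212 = 209 + 4, so A = 1.
Conserve atomic number: Z + 84 = 83 + 2, so Z = 1.
A = 1 and Z = 1 is ¹₁H — a proton.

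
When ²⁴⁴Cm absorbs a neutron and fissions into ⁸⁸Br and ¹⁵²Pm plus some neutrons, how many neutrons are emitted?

Conserve mass number: 245 = 88 + 152 + k, so k = 245 − 240 = 5.
Check atomic number: 96 = 35 + 61 + 0 = 96. ✓

5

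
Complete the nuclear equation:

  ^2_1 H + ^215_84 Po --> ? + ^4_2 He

Conserve mass number: 2 + 215 = A + 4, so A = 213.
Conserve atomic number: 1 + 84 = Z + 2, so Z = 83.
Z = 83 is bismuth, so the species is ^213_83 Bi.

Bi-213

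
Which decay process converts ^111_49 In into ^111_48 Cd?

beta-plus decay or electron capture

ΔA = 111 − 111 = 0; ΔZ = 48 − 49 = -1.
A is unchanged and Z drops by 1 — a proton has become a neutron (β⁺ emission or electron capture).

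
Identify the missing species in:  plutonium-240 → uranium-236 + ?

alpha particle

Conserve mass number: 240 = 236 + A, so A = 4.
Conserve atomic number: 94 = 92 + Z, so Z = 2.
A = 4 and Z = 2 is helium-4 — an alpha particle.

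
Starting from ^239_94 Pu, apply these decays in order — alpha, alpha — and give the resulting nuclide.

Start: (A, Z) = (239, 94).
After α: (235, 92).
After α: (231, 90).
Z = 90 is thorium.

Th-231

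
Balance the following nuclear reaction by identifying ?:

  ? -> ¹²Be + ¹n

Conserve mass number: A = 12 + 1, so A = 13.
Conserve atomic number: Z = 4 + 0, so Z = 4.
Z = 4 is beryllium, so the species is ¹³Be.

Be-13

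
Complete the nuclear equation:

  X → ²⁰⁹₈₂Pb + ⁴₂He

Po-213

Conserve mass number: A = 209 + 4, so A = 213.
Conserve atomic number: Z = 82 + 2, so Z = 84.
Z = 84 is polonium, so the species is ²¹³₈₄Po.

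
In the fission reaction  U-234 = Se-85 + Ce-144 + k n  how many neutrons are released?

Conserve mass number: 234 = 85 + 144 + k, so k = 234 − 229 = 5.
Check atomic number: 92 = 34 + 58 + 0 = 92. ✓

5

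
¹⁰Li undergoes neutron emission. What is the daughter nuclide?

Li-9

Neutron emission: mass number changes by -1, atomic number by +0.
A: 10 − 1 = 9; Z: 3 = 3.
Z = 3 is lithium, so the daughter is ⁹Li.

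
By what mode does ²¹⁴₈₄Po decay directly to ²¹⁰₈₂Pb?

ΔA = 210 − 214 = -4; ΔZ = 82 − 84 = -2.
A drops by 4 and Z drops by 2 — the signature of alpha emission.

alpha decay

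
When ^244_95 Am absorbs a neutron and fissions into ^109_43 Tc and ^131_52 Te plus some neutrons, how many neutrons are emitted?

Conserve mass number: 245 = 109 + 131 + k, so k = 245 − 240 = 5.
Check atomic number: 95 = 43 + 52 + 0 = 95. ✓

5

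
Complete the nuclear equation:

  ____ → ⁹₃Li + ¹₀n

Conserve mass number: A = 9 + 1, so A = 10.
Conserve atomic number: Z = 3 + 0, so Z = 3.
Z = 3 is lithium, so the species is ¹⁰₃Li.

Li-10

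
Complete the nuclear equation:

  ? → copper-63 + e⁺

Zn-63

Conserve mass number: A = 63 + 0, so A = 63.
Conserve atomic number: Z = 29 + 1, so Z = 30.
Z = 30 is zinc, so the species is zinc-63.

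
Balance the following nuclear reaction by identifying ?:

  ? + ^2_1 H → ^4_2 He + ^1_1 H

Conserve mass number: A + 2 = 4 + 1, so A = 3.
Conserve atomic number: Z + 1 = 2 + 1, so Z = 2.
Z = 2 is helium, so the species is ^3_2 He.

He-3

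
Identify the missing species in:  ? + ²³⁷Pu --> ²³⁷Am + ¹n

proton

Conserve mass number: A + 237 = 237 + 1, so A = 1.
Conserve atomic number: Z + 94 = 95 + 0, so Z = 1.
A = 1 and Z = 1 is ¹H — a proton.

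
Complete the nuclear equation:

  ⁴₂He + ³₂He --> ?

Be-7

Conserve mass number: 4 + 3 = A, so A = 7.
Conserve atomic number: 2 + 2 = Z, so Z = 4.
Z = 4 is beryllium, so the species is ⁷₄Be.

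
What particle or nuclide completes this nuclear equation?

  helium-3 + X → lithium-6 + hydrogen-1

Conserve mass number: 3 + A = 6 + 1, so A = 4.
Conserve atomic number: 2 + Z = 3 + 1, so Z = 2.
A = 4 and Z = 2 is helium-4 — an alpha particle.

alpha particle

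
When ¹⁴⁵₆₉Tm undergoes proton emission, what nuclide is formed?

Proton emission: mass number changes by -1, atomic number by -1.
A: 145 − 1 = 144; Z: 69 − 1 = 68.
Z = 68 is erbium, so the daughter is ¹⁴⁴₆₈Er.

Er-144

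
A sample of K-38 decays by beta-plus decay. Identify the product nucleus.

Beta-plus decay: mass number changes by +0, atomic number by -1.
A: 38 = 38; Z: 19 − 1 = 18.
Z = 18 is argon, so the daughter is Ar-38.

Ar-38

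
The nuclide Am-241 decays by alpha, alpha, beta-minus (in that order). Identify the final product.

Start: (A, Z) = (241, 95).
After α: (237, 93).
After α: (233, 91).
After β⁻: (233, 92).
Z = 92 is uranium.

U-233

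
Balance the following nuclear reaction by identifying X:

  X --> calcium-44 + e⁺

Conserve mass number: A = 44 + 0, so A = 44.
Conserve atomic number: Z = 20 + 1, so Z = 21.
Z = 21 is scandium, so the species is scandium-44.

Sc-44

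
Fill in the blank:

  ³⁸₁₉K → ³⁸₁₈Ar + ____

positron

Conserve mass number: 38 = 38 + A, so A = 0.
Conserve atomic number: 19 = 18 + Z, so Z = 1.
A = 0 and Z = 1 is ⁰₁e — a positron.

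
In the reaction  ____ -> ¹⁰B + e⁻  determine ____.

Be-10

Conserve mass number: A = 10 + 0, so A = 10.
Conserve atomic number: Z = 5 − 1, so Z = 4.
Z = 4 is beryllium, so the species is ¹⁰Be.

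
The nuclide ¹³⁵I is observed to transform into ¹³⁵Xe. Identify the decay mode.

beta-minus decay

ΔA = 135 − 135 = 0; ΔZ = 54 − 53 = +1.
A is unchanged and Z rises by 1 — a neutron has become a proton (β⁻ decay).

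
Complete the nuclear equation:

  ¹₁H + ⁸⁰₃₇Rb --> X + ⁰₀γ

Sr-81

Conserve mass number: 1 + 80 = A + 0, so A = 81.
Conserve atomic number: 1 + 37 = Z + 0, so Z = 38.
Z = 38 is strontium, so the species is ⁸¹₃₈Sr.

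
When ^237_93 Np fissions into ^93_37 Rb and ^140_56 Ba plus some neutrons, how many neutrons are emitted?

4

Conserve mass number: 237 = 93 + 140 + k, so k = 237 − 233 = 4.
Check atomic number: 93 = 37 + 56 + 0 = 93. ✓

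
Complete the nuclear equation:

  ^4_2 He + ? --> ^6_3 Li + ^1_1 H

He-3

Conserve mass number: 4 + A = 6 + 1, so A = 3.
Conserve atomic number: 2 + Z = 3 + 1, so Z = 2.
Z = 2 is helium, so the species is ^3_2 He.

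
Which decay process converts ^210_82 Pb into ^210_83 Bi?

beta-minus decay

ΔA = 210 − 210 = 0; ΔZ = 83 − 82 = +1.
A is unchanged and Z rises by 1 — a neutron has become a proton (β⁻ decay).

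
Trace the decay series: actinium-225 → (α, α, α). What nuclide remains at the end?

Start: (A, Z) = (225, 89).
After α: (221, 87).
After α: (217, 85).
After α: (213, 83).
Z = 83 is bismuth.

Bi-213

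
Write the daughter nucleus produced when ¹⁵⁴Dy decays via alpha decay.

Alpha decay: mass number changes by -4, atomic number by -2.
A: 154 − 4 = 150; Z: 66 − 2 = 64.
Z = 64 is gadolinium, so the daughter is ¹⁵⁰Gd.

Gd-150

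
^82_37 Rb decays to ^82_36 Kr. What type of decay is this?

ΔA = 82 − 82 = 0; ΔZ = 36 − 37 = -1.
A is unchanged and Z drops by 1 — a proton has become a neutron (β⁺ emission or electron capture).

beta-plus decay or electron capture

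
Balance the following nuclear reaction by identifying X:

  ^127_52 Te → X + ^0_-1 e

Conserve mass number: 127 = A + 0, so A = 127.
Conserve atomic number: 52 = Z − 1, so Z = 53.
Z = 53 is iodine, so the species is ^127_53 I.

I-127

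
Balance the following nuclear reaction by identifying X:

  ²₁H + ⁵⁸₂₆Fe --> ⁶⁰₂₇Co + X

gamma ray

Conserve mass number: 2 + 58 = 60 + A, so A = 0.
Conserve atomic number: 1 + 26 = 27 + Z, so Z = 0.
A = 0 and Z = 0 is ⁰₀γ — a gamma ray.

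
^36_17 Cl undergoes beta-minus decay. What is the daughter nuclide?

Ar-36

Beta-minus decay: mass number changes by +0, atomic number by +1.
A: 36 = 36; Z: 17 + 1 = 18.
Z = 18 is argon, so the daughter is ^36_18 Ar.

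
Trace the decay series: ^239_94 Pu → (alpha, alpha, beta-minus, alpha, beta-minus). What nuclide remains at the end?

Start: (A, Z) = (239, 94).
After α: (235, 92).
After α: (231, 90).
After β⁻: (231, 91).
After α: (227, 89).
After β⁻: (227, 90).
Z = 90 is thorium.

Th-227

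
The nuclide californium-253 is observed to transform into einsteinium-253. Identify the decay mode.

ΔA = 253 − 253 = 0; ΔZ = 99 − 98 = +1.
A is unchanged and Z rises by 1 — a neutron has become a proton (β⁻ decay).

beta-minus decay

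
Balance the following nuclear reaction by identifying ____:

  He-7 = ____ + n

He-6

Conserve mass number: 7 = A + 1, so A = 6.
Conserve atomic number: 2 = Z + 0, so Z = 2.
Z = 2 is helium, so the species is He-6.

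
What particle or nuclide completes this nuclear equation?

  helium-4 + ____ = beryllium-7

He-3

Conserve mass number: 4 + A = 7, so A = 3.
Conserve atomic number: 2 + Z = 4, so Z = 2.
Z = 2 is helium, so the species is helium-3.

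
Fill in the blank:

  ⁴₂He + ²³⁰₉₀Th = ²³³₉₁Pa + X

Conserve mass number: 4 + 230 = 233 + A, so A = 1.
Conserve atomic number: 2 + 90 = 91 + Z, so Z = 1.
A = 1 and Z = 1 is ¹₁H — a proton.

proton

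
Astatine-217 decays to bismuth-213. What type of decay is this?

ΔA = 213 − 217 = -4; ΔZ = 83 − 85 = -2.
A drops by 4 and Z drops by 2 — the signature of alpha emission.

alpha decay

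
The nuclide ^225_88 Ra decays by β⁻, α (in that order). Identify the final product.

Fr-221

Start: (A, Z) = (225, 88).
After β⁻: (225, 89).
After α: (221, 87).
Z = 87 is francium.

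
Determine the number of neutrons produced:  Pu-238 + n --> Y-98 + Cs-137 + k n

Conserve mass number: 239 = 98 + 137 + k, so k = 239 − 235 = 4.
Check atomic number: 94 = 39 + 55 + 0 = 94. ✓

4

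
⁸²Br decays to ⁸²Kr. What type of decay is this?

ΔA = 82 − 82 = 0; ΔZ = 36 − 35 = +1.
A is unchanged and Z rises by 1 — a neutron has become a proton (β⁻ decay).

beta-minus decay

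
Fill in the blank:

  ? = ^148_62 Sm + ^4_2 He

Conserve mass number: A = 148 + 4, so A = 152.
Conserve atomic number: Z = 62 + 2, so Z = 64.
Z = 64 is gadolinium, so the species is ^152_64 Gd.

Gd-152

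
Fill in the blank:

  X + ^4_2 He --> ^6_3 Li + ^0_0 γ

Conserve mass number: A + 4 = 6 + 0, so A = 2.
Conserve atomic number: Z + 2 = 3 + 0, so Z = 1.
A = 2 and Z = 1 is ^2_1 H — a deuteron.

deuteron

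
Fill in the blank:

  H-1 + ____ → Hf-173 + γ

Conserve mass number: 1 + A = 173 + 0, so A = 172.
Conserve atomic number: 1 + Z = 72 + 0, so Z = 71.
Z = 71 is lutetium, so the species is Lu-172.

Lu-172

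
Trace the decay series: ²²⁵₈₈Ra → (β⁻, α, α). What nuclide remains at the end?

Start: (A, Z) = (225, 88).
After β⁻: (225, 89).
After α: (221, 87).
After α: (217, 85).
Z = 85 is astatine.

At-217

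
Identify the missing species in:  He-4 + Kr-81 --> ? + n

Conserve mass number: 4 + 81 = A + 1, so A = 84.
Conserve atomic number: 2 + 36 = Z + 0, so Z = 38.
Z = 38 is strontium, so the species is Sr-84.

Sr-84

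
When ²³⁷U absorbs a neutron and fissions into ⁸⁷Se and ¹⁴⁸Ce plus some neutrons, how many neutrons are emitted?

3

Conserve mass number: 238 = 87 + 148 + k, so k = 238 − 235 = 3.
Check atomic number: 92 = 34 + 58 + 0 = 92. ✓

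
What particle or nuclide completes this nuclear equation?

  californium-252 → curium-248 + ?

Conserve mass number: 252 = 248 + A, so A = 4.
Conserve atomic number: 98 = 96 + Z, so Z = 2.
A = 4 and Z = 2 is helium-4 — an alpha particle.

alpha particle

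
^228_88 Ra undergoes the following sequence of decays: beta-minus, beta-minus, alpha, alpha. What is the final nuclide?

Start: (A, Z) = (228, 88).
After β⁻: (228, 89).
After β⁻: (228, 90).
After α: (224, 88).
After α: (220, 86).
Z = 86 is radon.

Rn-220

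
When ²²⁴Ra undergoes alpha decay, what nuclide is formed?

Rn-220

Alpha decay: mass number changes by -4, atomic number by -2.
A: 224 − 4 = 220; Z: 88 − 2 = 86.
Z = 86 is radon, so the daughter is ²²⁰Rn.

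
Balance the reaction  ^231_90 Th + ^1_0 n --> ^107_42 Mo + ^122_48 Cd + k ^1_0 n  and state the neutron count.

Conserve mass number: 232 = 107 + 122 + k, so k = 232 − 229 = 3.
Check atomic number: 90 = 42 + 48 + 0 = 90. ✓

3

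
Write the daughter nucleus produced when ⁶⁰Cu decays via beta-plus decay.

Ni-60

Beta-plus decay: mass number changes by +0, atomic number by -1.
A: 60 = 60; Z: 29 − 1 = 28.
Z = 28 is nickel, so the daughter is ⁶⁰Ni.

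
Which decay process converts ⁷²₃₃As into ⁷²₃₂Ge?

ΔA = 72 − 72 = 0; ΔZ = 32 − 33 = -1.
A is unchanged and Z drops by 1 — a proton has become a neutron (β⁺ emission or electron capture).

beta-plus decay or electron capture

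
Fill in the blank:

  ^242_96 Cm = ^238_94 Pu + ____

Conserve mass number: 242 = 238 + A, so A = 4.
Conserve atomic number: 96 = 94 + Z, so Z = 2.
A = 4 and Z = 2 is ^4_2 He — an alpha particle.

alpha particle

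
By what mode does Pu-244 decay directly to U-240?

ΔA = 240 − 244 = -4; ΔZ = 92 − 94 = -2.
A drops by 4 and Z drops by 2 — the signature of alpha emission.

alpha decay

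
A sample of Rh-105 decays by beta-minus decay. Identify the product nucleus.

Pd-105

Beta-minus decay: mass number changes by +0, atomic number by +1.
A: 105 = 105; Z: 45 + 1 = 46.
Z = 46 is palladium, so the daughter is Pd-105.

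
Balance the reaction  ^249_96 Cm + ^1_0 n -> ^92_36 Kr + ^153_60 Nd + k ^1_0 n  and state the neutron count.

5

Conserve mass number: 250 = 92 + 153 + k, so k = 250 − 245 = 5.
Check atomic number: 96 = 36 + 60 + 0 = 96. ✓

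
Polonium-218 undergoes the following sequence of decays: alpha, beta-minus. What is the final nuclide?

Start: (A, Z) = (218, 84).
After α: (214, 82).
After β⁻: (214, 83).
Z = 83 is bismuth.

Bi-214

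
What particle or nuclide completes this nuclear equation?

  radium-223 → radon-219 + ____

Conserve mass number: 223 = 219 + A, so A = 4.
Conserve atomic number: 88 = 86 + Z, so Z = 2.
A = 4 and Z = 2 is helium-4 — an alpha particle.

alpha particle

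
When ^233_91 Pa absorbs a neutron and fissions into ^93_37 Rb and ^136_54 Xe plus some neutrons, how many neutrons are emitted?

5

Conserve mass number: 234 = 93 + 136 + k, so k = 234 − 229 = 5.
Check atomic number: 91 = 37 + 54 + 0 = 91. ✓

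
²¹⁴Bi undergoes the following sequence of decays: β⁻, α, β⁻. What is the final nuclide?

Start: (A, Z) = (214, 83).
After β⁻: (214, 84).
After α: (210, 82).
After β⁻: (210, 83).
Z = 83 is bismuth.

Bi-210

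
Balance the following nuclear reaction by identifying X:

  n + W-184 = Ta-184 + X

proton

Conserve mass number: 1 + 184 = 184 + A, so A = 1.
Conserve atomic number: 0 + 74 = 73 + Z, so Z = 1.
A = 1 and Z = 1 is H-1 — a proton.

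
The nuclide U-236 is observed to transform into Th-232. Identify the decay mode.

alpha decay

ΔA = 232 − 236 = -4; ΔZ = 90 − 92 = -2.
A drops by 4 and Z drops by 2 — the signature of alpha emission.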